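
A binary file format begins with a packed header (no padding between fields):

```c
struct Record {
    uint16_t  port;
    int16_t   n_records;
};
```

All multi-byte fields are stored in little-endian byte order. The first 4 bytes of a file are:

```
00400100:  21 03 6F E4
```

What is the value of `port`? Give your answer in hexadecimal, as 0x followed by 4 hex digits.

`port` is the first field, at byte offset 0, occupying 2 bytes.
Bytes at offsets 0..1: 21 03.
Little-endian stores the least-significant byte at the lowest address.
Reassemble most-significant byte first: 03 21 → 0x0321.

0x0321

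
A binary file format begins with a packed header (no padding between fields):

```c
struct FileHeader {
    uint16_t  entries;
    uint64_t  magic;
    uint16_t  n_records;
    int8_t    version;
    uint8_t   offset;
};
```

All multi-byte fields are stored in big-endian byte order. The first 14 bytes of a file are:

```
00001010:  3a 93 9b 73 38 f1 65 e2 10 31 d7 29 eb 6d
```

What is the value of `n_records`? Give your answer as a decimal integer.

55081

`n_records` follows `entries` (2 B), `magic` (8 B), so it starts at offset 2 + 8 = 10 and occupies 2 bytes.
Bytes at offsets 10..11: D7 29.
Big-endian: lowest address holds the most-significant byte.
The bytes are already most-significant first: 0xD729.
0xD729 = 55081.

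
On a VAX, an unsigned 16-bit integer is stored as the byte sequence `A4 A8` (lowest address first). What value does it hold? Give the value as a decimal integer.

Little-endian: lowest address holds the least-significant byte.
Reassemble most-significant byte first: A8 A4 → 0xA8A4.
0xA8A4 = 43172.

43172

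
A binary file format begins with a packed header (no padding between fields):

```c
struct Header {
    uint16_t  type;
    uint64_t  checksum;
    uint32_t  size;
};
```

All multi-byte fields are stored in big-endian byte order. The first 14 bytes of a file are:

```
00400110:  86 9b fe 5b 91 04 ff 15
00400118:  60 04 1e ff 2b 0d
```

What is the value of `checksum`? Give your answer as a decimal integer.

`checksum` follows `type` (2 bytes), so it starts at byte offset 2 and occupies 8 bytes.
Bytes at offsets 2..9: FE 5B 91 04 FF 15 60 04.
Big-endian stores the most-significant byte at the lowest address.
The bytes are already most-significant first: 0xFE5B9104FF156004.
0xFE5B9104FF156004 = 18328402559159853060.

18328402559159853060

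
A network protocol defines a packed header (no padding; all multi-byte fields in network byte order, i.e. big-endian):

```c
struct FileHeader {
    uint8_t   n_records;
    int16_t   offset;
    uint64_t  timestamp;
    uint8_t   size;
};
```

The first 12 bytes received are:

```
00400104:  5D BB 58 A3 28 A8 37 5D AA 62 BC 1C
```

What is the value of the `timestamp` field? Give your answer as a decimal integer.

`timestamp` follows `n_records` (1 B), `offset` (2 B), so it starts at offset 1 + 2 = 3 and occupies 8 bytes.
Bytes at offsets 3..10: A3 28 A8 37 5D AA 62 BC.
Big-endian stores the most-significant byte at the lowest address.
The bytes are already most-significant first: 0xA328A8375DAA62BC.
0xA328A8375DAA62BC = 11756831782998794940.

11756831782998794940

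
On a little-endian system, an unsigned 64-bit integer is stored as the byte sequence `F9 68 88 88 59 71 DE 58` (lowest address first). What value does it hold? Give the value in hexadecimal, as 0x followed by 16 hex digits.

0x58DE7159888868F9

Little-endian stores the least-significant byte at the lowest address.
Reassemble most-significant byte first: 58 DE 71 59 88 88 68 F9 → 0x58DE7159888868F9.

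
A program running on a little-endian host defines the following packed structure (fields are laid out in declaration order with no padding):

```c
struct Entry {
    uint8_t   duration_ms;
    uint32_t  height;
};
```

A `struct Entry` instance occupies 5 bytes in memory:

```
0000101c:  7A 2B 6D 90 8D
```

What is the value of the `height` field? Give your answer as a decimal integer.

2375052587

`height` follows `duration_ms` (1 byte), so it starts at byte offset 1 and occupies 4 bytes.
Bytes at offsets 1..4: 2B 6D 90 8D.
Little-endian: lowest address holds the least-significant byte.
Reassemble most-significant byte first: 8D 90 6D 2B → 0x8D906D2B.
0x8D906D2B = 2375052587.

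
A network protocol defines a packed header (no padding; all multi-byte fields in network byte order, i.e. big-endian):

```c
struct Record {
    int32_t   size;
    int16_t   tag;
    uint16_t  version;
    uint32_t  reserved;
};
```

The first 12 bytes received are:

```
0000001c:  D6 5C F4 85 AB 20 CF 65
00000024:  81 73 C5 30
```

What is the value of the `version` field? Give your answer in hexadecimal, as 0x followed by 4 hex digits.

0xCF65

`version` follows `size` (4 B), `tag` (2 B), so it starts at offset 4 + 2 = 6 and occupies 2 bytes.
Bytes at offsets 6..7: CF 65.
In big-endian order the high byte comes first in memory.
The bytes are already most-significant first: 0xCF65.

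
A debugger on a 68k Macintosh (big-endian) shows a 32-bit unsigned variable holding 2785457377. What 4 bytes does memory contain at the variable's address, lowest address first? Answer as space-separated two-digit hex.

A6 06 B4 E1

2785457377 in hexadecimal, padded to 32 bits, is 0xA606B4E1.
Split into bytes (most-significant first): A6 06 B4 E1.
Big-endian: lowest address holds the most-significant byte.
So the memory order matches the most-significant-first order: A6 06 B4 E1.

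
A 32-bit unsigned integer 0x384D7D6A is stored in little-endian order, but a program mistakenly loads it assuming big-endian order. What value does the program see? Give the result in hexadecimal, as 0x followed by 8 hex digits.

Stored little-endian, the bytes at ascending addresses are 6A 7D 4D 38.
Read back as big-endian, the last byte is least significant, giving 0x6A7D4D38.

0x6A7D4D38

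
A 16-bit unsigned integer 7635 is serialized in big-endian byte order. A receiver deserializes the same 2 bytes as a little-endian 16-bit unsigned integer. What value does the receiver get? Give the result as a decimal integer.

7635 in 16-bit hexadecimal is 0x1DD3.
Stored big-endian, the bytes at ascending addresses are 1D D3.
Read back as little-endian, the first byte is least significant, giving 0xD31D.
0xD31D = 54045.

54045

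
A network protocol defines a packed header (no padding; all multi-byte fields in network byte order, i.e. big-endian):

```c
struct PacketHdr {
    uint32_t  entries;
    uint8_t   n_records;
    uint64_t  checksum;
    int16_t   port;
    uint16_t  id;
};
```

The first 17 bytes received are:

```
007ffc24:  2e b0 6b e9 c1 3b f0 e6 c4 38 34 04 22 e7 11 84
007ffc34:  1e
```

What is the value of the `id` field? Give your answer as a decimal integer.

`id` follows `entries` (4 B), `n_records` (1 B), `checksum` (8 B), `port` (2 B), so it starts at offset 4 + 1 + 8 + 2 = 15 and occupies 2 bytes.
Bytes at offsets 15..16: 84 1E.
In big-endian order the high byte comes first in memory.
The bytes are already most-significant first: 0x841E.
0x841E = 33822.

33822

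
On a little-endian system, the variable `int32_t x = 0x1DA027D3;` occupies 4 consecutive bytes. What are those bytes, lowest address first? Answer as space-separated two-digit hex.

D3 27 A0 1D

Split into bytes (most-significant first): 1D A0 27 D3.
In little-endian order the low byte comes first in memory.
So at ascending addresses the bytes are D3 27 A0 1D.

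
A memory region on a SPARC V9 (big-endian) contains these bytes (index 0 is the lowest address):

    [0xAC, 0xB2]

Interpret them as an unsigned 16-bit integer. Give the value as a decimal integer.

Big-endian stores the most-significant byte at the lowest address.
The bytes are already most-significant first: 0xACB2.
0xACB2 = 44210.

44210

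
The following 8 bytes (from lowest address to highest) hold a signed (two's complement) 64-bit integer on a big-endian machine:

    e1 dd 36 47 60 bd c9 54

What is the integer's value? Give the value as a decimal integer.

-2171519765129082540

In big-endian order the high byte comes first in memory.
The bytes are already most-significant first: 0xE1DD364760BDC954.
Top bit is set, so as a signed 64-bit value this is 0xE1DD364760BDC954 − 2^64 = -2171519765129082540.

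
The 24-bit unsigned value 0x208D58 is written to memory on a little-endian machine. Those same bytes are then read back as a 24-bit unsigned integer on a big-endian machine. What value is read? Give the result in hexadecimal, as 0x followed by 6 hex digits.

0x588D20

Stored little-endian, the bytes at ascending addresses are 58 8D 20.
Read back as big-endian, the last byte is least significant, giving 0x588D20.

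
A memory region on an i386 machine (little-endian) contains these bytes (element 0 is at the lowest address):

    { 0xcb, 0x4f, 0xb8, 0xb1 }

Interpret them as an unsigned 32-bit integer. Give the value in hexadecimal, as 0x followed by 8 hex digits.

0xB1B84FCB

Little-endian stores the least-significant byte at the lowest address.
Reassemble most-significant byte first: B1 B8 4F CB → 0xB1B84FCB.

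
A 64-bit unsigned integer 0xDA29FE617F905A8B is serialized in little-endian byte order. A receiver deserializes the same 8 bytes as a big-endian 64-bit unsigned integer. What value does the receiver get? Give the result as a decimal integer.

10041497195955235290

Stored little-endian, the bytes at ascending addresses are 8B 5A 90 7F 61 FE 29 DA.
Read back as big-endian, the last byte is least significant, giving 0x8B5A907F61FE29DA.
0x8B5A907F61FE29DA = 10041497195955235290.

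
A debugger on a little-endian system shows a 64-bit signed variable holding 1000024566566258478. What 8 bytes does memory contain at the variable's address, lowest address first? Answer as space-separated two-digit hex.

2E 87 D8 80 0B CD E0 0D

1000024566566258478 in hexadecimal, padded to 64 bits, is 0x0DE0CD0B80D8872E.
Split into bytes (most-significant first): 0D E0 CD 0B 80 D8 87 2E.
In little-endian order the low byte comes first in memory.
So at ascending addresses the bytes are 2E 87 D8 80 0B CD E0 0D.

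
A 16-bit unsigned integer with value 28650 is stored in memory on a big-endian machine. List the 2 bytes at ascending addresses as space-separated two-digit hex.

6F EA

28650 in hexadecimal, padded to 16 bits, is 0x6FEA.
Split into bytes (most-significant first): 6F EA.
Big-endian stores the most-significant byte at the lowest address.
So the memory order matches the most-significant-first order: 6F EA.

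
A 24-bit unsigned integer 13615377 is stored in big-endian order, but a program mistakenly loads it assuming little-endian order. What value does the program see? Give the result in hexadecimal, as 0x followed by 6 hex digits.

13615377 in 24-bit hexadecimal is 0xCFC111.
Stored big-endian, the bytes at ascending addresses are CF C1 11.
Read back as little-endian, the first byte is least significant, giving 0x11C1CF.

0x11C1CF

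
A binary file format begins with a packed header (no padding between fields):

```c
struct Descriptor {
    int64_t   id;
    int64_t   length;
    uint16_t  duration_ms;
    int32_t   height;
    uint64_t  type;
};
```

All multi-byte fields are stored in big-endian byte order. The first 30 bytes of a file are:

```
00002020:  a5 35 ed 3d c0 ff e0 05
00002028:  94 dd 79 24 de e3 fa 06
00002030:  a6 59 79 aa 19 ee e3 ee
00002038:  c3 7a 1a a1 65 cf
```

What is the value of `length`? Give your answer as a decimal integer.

`length` follows `id` (8 bytes), so it starts at byte offset 8 and occupies 8 bytes.
Bytes at offsets 8..15: 94 DD 79 24 DE E3 FA 06.
Big-endian stores the most-significant byte at the lowest address.
The bytes are already most-significant first: 0x94DD7924DEE3FA06.
Top bit is set, so as a signed 64-bit value this is 0x94DD7924DEE3FA06 − 2^64 = -7719880986977895930.

-7719880986977895930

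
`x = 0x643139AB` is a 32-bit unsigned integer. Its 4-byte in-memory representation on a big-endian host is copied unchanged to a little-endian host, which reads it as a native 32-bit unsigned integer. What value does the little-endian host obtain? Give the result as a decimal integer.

2872652132

Stored big-endian, the bytes at ascending addresses are 64 31 39 AB.
Read back as little-endian, the first byte is least significant, giving 0xAB393164.
0xAB393164 = 2872652132.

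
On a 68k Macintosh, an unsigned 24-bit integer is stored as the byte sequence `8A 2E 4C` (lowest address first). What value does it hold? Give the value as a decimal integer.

9055820

Big-endian stores the most-significant byte at the lowest address.
The bytes are already most-significant first: 0x8A2E4C.
0x8A2E4C = 9055820.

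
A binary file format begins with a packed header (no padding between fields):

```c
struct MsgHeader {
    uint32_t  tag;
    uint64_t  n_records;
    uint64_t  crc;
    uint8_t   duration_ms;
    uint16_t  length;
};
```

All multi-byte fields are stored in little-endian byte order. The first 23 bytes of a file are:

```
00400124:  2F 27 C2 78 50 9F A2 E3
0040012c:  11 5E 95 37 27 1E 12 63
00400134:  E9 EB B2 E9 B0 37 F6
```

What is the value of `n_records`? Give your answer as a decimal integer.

4005210874542464848

`n_records` follows `tag` (4 bytes), so it starts at byte offset 4 and occupies 8 bytes.
Bytes at offsets 4..11: 50 9F A2 E3 11 5E 95 37.
Little-endian: lowest address holds the least-significant byte.
Reassemble most-significant byte first: 37 95 5E 11 E3 A2 9F 50 → 0x37955E11E3A29F50.
0x37955E11E3A29F50 = 4005210874542464848.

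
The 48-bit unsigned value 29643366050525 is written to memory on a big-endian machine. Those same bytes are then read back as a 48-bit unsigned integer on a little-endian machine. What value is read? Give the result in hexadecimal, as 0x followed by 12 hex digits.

29643366050525 in 48-bit hexadecimal is 0x1AF5E24DAADD.
Stored big-endian, the bytes at ascending addresses are 1A F5 E2 4D AA DD.
Read back as little-endian, the first byte is least significant, giving 0xDDAA4DE2F51A.

0xDDAA4DE2F51A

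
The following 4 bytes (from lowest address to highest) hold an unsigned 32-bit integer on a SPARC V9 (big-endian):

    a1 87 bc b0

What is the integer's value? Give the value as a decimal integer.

2710027440

Big-endian stores the most-significant byte at the lowest address.
The bytes are already most-significant first: 0xA187BCB0.
0xA187BCB0 = 2710027440.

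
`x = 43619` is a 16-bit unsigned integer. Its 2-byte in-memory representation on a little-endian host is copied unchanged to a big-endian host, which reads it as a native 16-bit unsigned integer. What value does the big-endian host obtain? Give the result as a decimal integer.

43619 in 16-bit hexadecimal is 0xAA63.
Stored little-endian, the bytes at ascending addresses are 63 AA.
Read back as big-endian, the last byte is least significant, giving 0x63AA.
0x63AA = 25514.

25514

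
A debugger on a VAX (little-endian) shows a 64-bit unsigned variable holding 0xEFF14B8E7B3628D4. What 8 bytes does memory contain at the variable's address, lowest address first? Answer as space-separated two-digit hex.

D4 28 36 7B 8E 4B F1 EF

Split into bytes (most-significant first): EF F1 4B 8E 7B 36 28 D4.
Little-endian stores the least-significant byte at the lowest address.
So at ascending addresses the bytes are D4 28 36 7B 8E 4B F1 EF.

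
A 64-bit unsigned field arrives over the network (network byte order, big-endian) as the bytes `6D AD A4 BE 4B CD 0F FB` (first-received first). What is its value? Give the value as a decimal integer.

Big-endian stores the most-significant byte at the lowest address.
The bytes are already most-significant first: 0x6DADA4BE4BCD0FFB.
0x6DADA4BE4BCD0FFB = 7903154058327560187.

7903154058327560187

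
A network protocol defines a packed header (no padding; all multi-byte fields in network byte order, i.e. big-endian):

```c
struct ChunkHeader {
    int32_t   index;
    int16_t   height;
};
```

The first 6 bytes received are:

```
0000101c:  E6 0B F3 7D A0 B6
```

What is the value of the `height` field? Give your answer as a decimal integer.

-24394

`height` follows `index` (4 bytes), so it starts at byte offset 4 and occupies 2 bytes.
Bytes at offsets 4..5: A0 B6.
Big-endian stores the most-significant byte at the lowest address.
The bytes are already most-significant first: 0xA0B6.
Top bit is set, so as a signed 16-bit value this is 0xA0B6 − 2^16 = -24394.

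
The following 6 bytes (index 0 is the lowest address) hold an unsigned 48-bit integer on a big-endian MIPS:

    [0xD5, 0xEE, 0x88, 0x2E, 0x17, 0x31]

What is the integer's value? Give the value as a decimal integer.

235220463654705

Big-endian stores the most-significant byte at the lowest address.
The bytes are already most-significant first: 0xD5EE882E1731.
0xD5EE882E1731 = 235220463654705.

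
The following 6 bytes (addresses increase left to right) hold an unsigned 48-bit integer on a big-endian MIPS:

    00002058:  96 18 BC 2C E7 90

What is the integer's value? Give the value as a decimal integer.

165032980440976

Big-endian: lowest address holds the most-significant byte.
The bytes are already most-significant first: 0x9618BC2CE790.
0x9618BC2CE790 = 165032980440976.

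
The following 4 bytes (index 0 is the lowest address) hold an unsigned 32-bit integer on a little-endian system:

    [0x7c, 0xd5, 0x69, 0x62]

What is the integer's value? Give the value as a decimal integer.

Little-endian: lowest address holds the least-significant byte.
Reassemble most-significant byte first: 62 69 D5 7C → 0x6269D57C.
0x6269D57C = 1651103100.

1651103100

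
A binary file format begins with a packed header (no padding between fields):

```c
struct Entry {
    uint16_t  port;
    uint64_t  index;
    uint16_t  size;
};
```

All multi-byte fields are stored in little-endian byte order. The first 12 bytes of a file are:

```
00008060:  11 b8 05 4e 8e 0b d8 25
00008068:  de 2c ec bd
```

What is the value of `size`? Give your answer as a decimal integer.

48620

`size` follows `port` (2 B), `index` (8 B), so it starts at offset 2 + 8 = 10 and occupies 2 bytes.
Bytes at offsets 10..11: EC BD.
Little-endian stores the least-significant byte at the lowest address.
Reassemble most-significant byte first: BD EC → 0xBDEC.
0xBDEC = 48620.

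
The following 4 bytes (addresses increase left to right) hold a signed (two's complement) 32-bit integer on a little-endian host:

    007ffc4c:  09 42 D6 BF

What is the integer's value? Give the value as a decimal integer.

-1076477431

Little-endian: lowest address holds the least-significant byte.
Reassemble most-significant byte first: BF D6 42 09 → 0xBFD64209.
Top bit is set, so as a signed 32-bit value this is 0xBFD64209 − 2^32 = -1076477431.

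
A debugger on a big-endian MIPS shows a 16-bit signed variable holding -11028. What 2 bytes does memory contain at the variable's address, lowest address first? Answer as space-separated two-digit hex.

D4 EC

Two's complement of -11028 in 16 bits: 11028 = 0x2B14; invert → 0xD4EB; add 1 → 0xD4EC.
Split into bytes (most-significant first): D4 EC.
In big-endian order the high byte comes first in memory.
So the memory order matches the most-significant-first order: D4 EC.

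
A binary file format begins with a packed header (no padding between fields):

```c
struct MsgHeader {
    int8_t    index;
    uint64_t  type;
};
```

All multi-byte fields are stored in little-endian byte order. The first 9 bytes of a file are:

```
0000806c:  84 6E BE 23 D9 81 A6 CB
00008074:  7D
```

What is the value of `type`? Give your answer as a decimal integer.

`type` follows `index` (1 byte), so it starts at byte offset 1 and occupies 8 bytes.
Bytes at offsets 1..8: 6E BE 23 D9 81 A6 CB 7D.
Little-endian: lowest address holds the least-significant byte.
Reassemble most-significant byte first: 7D CB A6 81 D9 23 BE 6E → 0x7DCBA681D923BE6E.
0x7DCBA681D923BE6E = 9064521751637245550.

9064521751637245550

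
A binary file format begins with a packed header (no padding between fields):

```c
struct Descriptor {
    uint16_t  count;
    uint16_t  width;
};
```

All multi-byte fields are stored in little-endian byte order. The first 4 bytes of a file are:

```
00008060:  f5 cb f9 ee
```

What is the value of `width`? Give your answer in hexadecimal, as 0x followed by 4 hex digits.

`width` follows `count` (2 bytes), so it starts at byte offset 2 and occupies 2 bytes.
Bytes at offsets 2..3: F9 EE.
In little-endian order the low byte comes first in memory.
Reassemble most-significant byte first: EE F9 → 0xEEF9.

0xEEF9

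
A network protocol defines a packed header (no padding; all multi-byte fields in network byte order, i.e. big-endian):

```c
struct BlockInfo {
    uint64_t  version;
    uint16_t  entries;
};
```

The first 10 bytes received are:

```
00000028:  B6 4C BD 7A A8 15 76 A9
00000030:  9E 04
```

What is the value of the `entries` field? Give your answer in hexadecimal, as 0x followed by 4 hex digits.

`entries` follows `version` (8 bytes), so it starts at byte offset 8 and occupies 2 bytes.
Bytes at offsets 8..9: 9E 04.
Big-endian: lowest address holds the most-significant byte.
The bytes are already most-significant first: 0x9E04.

0x9E04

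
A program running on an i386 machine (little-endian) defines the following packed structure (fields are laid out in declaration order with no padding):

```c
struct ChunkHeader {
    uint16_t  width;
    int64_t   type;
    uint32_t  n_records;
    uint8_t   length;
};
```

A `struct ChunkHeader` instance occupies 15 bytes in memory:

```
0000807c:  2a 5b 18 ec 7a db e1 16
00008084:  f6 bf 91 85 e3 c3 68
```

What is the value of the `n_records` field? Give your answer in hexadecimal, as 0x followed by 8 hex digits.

0xC3E38591

`n_records` follows `width` (2 B), `type` (8 B), so it starts at offset 2 + 8 = 10 and occupies 4 bytes.
Bytes at offsets 10..13: 91 85 E3 C3.
In little-endian order the low byte comes first in memory.
Reassemble most-significant byte first: C3 E3 85 91 → 0xC3E38591.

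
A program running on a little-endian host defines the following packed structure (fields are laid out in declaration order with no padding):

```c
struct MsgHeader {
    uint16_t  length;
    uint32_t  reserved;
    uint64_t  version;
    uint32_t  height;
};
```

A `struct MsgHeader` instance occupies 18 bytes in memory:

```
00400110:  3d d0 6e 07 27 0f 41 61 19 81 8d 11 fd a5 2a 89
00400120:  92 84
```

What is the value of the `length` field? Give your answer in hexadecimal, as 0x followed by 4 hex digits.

`length` is the first field, at byte offset 0, occupying 2 bytes.
Bytes at offsets 0..1: 3D D0.
Little-endian: lowest address holds the least-significant byte.
Reassemble most-significant byte first: D0 3D → 0xD03D.

0xD03D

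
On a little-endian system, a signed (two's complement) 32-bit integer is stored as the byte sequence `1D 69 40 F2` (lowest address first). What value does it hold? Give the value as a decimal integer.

-230659811

In little-endian order the low byte comes first in memory.
Reassemble most-significant byte first: F2 40 69 1D → 0xF240691D.
Top bit is set, so as a signed 32-bit value this is 0xF240691D − 2^32 = -230659811.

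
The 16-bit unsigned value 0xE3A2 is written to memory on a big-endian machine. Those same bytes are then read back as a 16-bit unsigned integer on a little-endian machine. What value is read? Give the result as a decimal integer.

41699

Stored big-endian, the bytes at ascending addresses are E3 A2.
Read back as little-endian, the first byte is least significant, giving 0xA2E3.
0xA2E3 = 41699.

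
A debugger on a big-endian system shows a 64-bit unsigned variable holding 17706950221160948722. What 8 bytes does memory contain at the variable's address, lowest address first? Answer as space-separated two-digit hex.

17706950221160948722 in hexadecimal, padded to 64 bits, is 0xF5BBB96923D2A3F2.
Split into bytes (most-significant first): F5 BB B9 69 23 D2 A3 F2.
In big-endian order the high byte comes first in memory.
So the memory order matches the most-significant-first order: F5 BB B9 69 23 D2 A3 F2.

F5 BB B9 69 23 D2 A3 F2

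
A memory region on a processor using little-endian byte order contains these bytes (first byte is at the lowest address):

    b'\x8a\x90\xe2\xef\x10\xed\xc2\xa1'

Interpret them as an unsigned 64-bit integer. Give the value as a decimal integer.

Little-endian: lowest address holds the least-significant byte.
Reassemble most-significant byte first: A1 C2 ED 10 EF E2 90 8A → 0xA1C2ED10EFE2908A.
0xA1C2ED10EFE2908A = 11656139442588127370.

11656139442588127370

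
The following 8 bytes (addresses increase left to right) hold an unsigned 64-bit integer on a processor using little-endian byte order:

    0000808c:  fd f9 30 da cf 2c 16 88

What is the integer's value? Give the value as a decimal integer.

In little-endian order the low byte comes first in memory.
Reassemble most-significant byte first: 88 16 2C CF DA 30 F9 FD → 0x88162CCFDA30F9FD.
0x88162CCFDA30F9FD = 9806074509876328957.

9806074509876328957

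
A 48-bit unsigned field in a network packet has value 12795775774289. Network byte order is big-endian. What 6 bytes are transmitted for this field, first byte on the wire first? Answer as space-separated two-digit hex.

0B A3 3F AB 6E 51

12795775774289 in hexadecimal, padded to 48 bits, is 0x0BA33FAB6E51.
Split into bytes (most-significant first): 0B A3 3F AB 6E 51.
In big-endian order the high byte comes first in memory.
So the memory order matches the most-significant-first order: 0B A3 3F AB 6E 51.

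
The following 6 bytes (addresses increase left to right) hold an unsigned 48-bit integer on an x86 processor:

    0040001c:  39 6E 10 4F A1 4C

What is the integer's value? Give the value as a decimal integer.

84255699922489

Little-endian stores the least-significant byte at the lowest address.
Reassemble most-significant byte first: 4C A1 4F 10 6E 39 → 0x4CA14F106E39.
0x4CA14F106E39 = 84255699922489.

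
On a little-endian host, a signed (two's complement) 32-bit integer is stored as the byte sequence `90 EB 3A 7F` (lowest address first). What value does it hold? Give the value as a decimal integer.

Little-endian stores the least-significant byte at the lowest address.
Reassemble most-significant byte first: 7F 3A EB 90 → 0x7F3AEB90.
0x7F3AEB90 = 2134567824.

2134567824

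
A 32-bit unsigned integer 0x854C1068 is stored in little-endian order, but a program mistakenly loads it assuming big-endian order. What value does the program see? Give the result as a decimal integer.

1745898629

Stored little-endian, the bytes at ascending addresses are 68 10 4C 85.
Read back as big-endian, the last byte is least significant, giving 0x68104C85.
0x68104C85 = 1745898629.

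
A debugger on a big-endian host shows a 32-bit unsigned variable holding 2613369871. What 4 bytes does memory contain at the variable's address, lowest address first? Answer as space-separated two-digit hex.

9B C4 DC 0F

2613369871 in hexadecimal, padded to 32 bits, is 0x9BC4DC0F.
Split into bytes (most-significant first): 9B C4 DC 0F.
Big-endian: lowest address holds the most-significant byte.
So the memory order matches the most-significant-first order: 9B C4 DC 0F.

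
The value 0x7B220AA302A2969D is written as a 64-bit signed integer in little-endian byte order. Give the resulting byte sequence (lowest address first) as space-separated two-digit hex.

9D 96 A2 02 A3 0A 22 7B

Split into bytes (most-significant first): 7B 22 0A A3 02 A2 96 9D.
In little-endian order the low byte comes first in memory.
So at ascending addresses the bytes are 9D 96 A2 02 A3 0A 22 7B.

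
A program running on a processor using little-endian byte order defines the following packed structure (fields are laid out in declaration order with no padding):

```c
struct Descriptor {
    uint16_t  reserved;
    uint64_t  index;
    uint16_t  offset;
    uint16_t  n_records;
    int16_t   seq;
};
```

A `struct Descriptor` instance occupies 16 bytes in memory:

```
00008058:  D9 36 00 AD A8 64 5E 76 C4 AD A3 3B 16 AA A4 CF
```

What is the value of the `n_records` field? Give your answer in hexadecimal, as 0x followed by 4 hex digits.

0xAA16

`n_records` follows `reserved` (2 B), `index` (8 B), `offset` (2 B), so it starts at offset 2 + 8 + 2 = 12 and occupies 2 bytes.
Bytes at offsets 12..13: 16 AA.
Little-endian stores the least-significant byte at the lowest address.
Reassemble most-significant byte first: AA 16 → 0xAA16.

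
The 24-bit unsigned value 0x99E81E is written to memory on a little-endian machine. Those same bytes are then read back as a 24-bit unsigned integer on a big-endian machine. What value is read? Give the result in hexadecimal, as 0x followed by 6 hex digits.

Stored little-endian, the bytes at ascending addresses are 1E E8 99.
Read back as big-endian, the last byte is least significant, giving 0x1EE899.

0x1EE899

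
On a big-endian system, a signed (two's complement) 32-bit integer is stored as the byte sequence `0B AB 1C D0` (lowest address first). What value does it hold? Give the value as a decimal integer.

195763408

Big-endian stores the most-significant byte at the lowest address.
The bytes are already most-significant first: 0x0BAB1CD0.
0x0BAB1CD0 = 195763408.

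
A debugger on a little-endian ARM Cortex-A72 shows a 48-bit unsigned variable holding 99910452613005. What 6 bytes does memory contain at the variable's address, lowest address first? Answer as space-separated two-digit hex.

99910452613005 in hexadecimal, padded to 48 bits, is 0x5ADE37098F8D.
Split into bytes (most-significant first): 5A DE 37 09 8F 8D.
In little-endian order the low byte comes first in memory.
So at ascending addresses the bytes are 8D 8F 09 37 DE 5A.

8D 8F 09 37 DE 5A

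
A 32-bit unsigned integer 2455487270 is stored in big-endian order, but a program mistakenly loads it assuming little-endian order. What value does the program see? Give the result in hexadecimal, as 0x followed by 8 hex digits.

0x26C35B92

2455487270 in 32-bit hexadecimal is 0x925BC326.
Stored big-endian, the bytes at ascending addresses are 92 5B C3 26.
Read back as little-endian, the first byte is least significant, giving 0x26C35B92.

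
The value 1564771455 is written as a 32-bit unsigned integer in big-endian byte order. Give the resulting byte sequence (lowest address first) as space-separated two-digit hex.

5D 44 84 7F

1564771455 in hexadecimal, padded to 32 bits, is 0x5D44847F.
Split into bytes (most-significant first): 5D 44 84 7F.
Big-endian: lowest address holds the most-significant byte.
So the memory order matches the most-significant-first order: 5D 44 84 7F.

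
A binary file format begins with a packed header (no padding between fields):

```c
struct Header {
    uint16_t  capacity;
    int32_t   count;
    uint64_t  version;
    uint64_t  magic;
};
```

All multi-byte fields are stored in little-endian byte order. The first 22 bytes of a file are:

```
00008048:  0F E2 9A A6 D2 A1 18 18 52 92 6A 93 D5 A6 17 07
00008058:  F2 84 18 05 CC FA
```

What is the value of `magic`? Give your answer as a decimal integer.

18071825007598765847

`magic` follows `capacity` (2 B), `count` (4 B), `version` (8 B), so it starts at offset 2 + 4 + 8 = 14 and occupies 8 bytes.
Bytes at offsets 14..21: 17 07 F2 84 18 05 CC FA.
Little-endian: lowest address holds the least-significant byte.
Reassemble most-significant byte first: FA CC 05 18 84 F2 07 17 → 0xFACC051884F20717.
0xFACC051884F20717 = 18071825007598765847.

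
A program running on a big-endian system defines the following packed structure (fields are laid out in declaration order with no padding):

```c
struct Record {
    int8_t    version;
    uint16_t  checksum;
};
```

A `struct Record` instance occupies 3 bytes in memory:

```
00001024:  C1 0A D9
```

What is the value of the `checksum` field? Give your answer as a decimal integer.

`checksum` follows `version` (1 byte), so it starts at byte offset 1 and occupies 2 bytes.
Bytes at offsets 1..2: 0A D9.
In big-endian order the high byte comes first in memory.
The bytes are already most-significant first: 0x0AD9.
0x0AD9 = 2777.

2777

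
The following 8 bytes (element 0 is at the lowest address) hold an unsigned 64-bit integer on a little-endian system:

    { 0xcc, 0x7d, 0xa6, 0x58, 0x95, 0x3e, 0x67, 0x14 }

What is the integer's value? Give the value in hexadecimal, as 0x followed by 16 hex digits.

0x14673E9558A67DCC

Little-endian: lowest address holds the least-significant byte.
Reassemble most-significant byte first: 14 67 3E 95 58 A6 7D CC → 0x14673E9558A67DCC.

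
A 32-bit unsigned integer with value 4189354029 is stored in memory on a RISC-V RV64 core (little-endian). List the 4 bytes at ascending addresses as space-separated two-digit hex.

2D 78 B4 F9

4189354029 in hexadecimal, padded to 32 bits, is 0xF9B4782D.
Split into bytes (most-significant first): F9 B4 78 2D.
Little-endian stores the least-significant byte at the lowest address.
So at ascending addresses the bytes are 2D 78 B4 F9.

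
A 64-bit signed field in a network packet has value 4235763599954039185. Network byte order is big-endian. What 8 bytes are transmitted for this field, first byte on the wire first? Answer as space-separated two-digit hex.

4235763599954039185 in hexadecimal, padded to 64 bits, is 0x3AC8748D57CA5191.
Split into bytes (most-significant first): 3A C8 74 8D 57 CA 51 91.
Big-endian: lowest address holds the most-significant byte.
So the memory order matches the most-significant-first order: 3A C8 74 8D 57 CA 51 91.

3A C8 74 8D 57 CA 51 91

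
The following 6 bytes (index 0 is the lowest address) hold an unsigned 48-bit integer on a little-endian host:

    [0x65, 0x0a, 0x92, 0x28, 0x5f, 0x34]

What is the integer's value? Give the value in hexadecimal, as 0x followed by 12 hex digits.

0x345F28920A65

Little-endian: lowest address holds the least-significant byte.
Reassemble most-significant byte first: 34 5F 28 92 0A 65 → 0x345F28920A65.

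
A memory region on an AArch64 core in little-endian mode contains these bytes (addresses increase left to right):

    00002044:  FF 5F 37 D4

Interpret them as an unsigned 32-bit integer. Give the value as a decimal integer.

3560398847

In little-endian order the low byte comes first in memory.
Reassemble most-significant byte first: D4 37 5F FF → 0xD4375FFF.
0xD4375FFF = 3560398847.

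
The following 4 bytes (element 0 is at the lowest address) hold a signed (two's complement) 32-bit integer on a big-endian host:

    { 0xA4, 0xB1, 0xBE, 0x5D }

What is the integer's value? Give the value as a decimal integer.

-1531855267

Big-endian stores the most-significant byte at the lowest address.
The bytes are already most-significant first: 0xA4B1BE5D.
Top bit is set, so as a signed 32-bit value this is 0xA4B1BE5D − 2^32 = -1531855267.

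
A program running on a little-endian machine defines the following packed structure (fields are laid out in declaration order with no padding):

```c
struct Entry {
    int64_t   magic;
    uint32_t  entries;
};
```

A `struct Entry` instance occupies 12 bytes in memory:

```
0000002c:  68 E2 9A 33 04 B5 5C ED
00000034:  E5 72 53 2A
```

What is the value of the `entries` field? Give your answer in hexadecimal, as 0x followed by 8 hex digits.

0x2A5372E5

`entries` follows `magic` (8 bytes), so it starts at byte offset 8 and occupies 4 bytes.
Bytes at offsets 8..11: E5 72 53 2A.
Little-endian: lowest address holds the least-significant byte.
Reassemble most-significant byte first: 2A 53 72 E5 → 0x2A5372E5.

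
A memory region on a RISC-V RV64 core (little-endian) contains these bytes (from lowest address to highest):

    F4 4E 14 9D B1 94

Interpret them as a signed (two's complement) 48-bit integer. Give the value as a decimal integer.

-117984411234572

In little-endian order the low byte comes first in memory.
Reassemble most-significant byte first: 94 B1 9D 14 4E F4 → 0x94B19D144EF4.
Top bit is set, so as a signed 48-bit value this is 0x94B19D144EF4 − 2^48 = -117984411234572.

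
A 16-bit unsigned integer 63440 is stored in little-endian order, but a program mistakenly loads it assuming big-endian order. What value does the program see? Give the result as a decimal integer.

63440 in 16-bit hexadecimal is 0xF7D0.
Stored little-endian, the bytes at ascending addresses are D0 F7.
Read back as big-endian, the last byte is least significant, giving 0xD0F7.
0xD0F7 = 53495.

53495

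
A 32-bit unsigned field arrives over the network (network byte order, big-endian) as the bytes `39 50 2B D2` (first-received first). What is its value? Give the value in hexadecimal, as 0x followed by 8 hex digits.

Big-endian: lowest address holds the most-significant byte.
The bytes are already most-significant first: 0x39502BD2.

0x39502BD2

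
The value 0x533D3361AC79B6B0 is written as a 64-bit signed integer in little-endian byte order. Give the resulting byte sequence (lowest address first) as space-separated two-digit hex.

B0 B6 79 AC 61 33 3D 53

Split into bytes (most-significant first): 53 3D 33 61 AC 79 B6 B0.
In little-endian order the low byte comes first in memory.
So at ascending addresses the bytes are B0 B6 79 AC 61 33 3D 53.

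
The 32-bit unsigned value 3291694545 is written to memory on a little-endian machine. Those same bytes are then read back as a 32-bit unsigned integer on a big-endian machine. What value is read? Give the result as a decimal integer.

3291694545 in 32-bit hexadecimal is 0xC43345D1.
Stored little-endian, the bytes at ascending addresses are D1 45 33 C4.
Read back as big-endian, the last byte is least significant, giving 0xD14533C4.
0xD14533C4 = 3510973380.

3510973380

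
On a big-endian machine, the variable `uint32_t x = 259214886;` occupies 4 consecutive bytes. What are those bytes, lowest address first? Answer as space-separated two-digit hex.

259214886 in hexadecimal, padded to 32 bits, is 0x0F734E26.
Split into bytes (most-significant first): 0F 73 4E 26.
In big-endian order the high byte comes first in memory.
So the memory order matches the most-significant-first order: 0F 73 4E 26.

0F 73 4E 26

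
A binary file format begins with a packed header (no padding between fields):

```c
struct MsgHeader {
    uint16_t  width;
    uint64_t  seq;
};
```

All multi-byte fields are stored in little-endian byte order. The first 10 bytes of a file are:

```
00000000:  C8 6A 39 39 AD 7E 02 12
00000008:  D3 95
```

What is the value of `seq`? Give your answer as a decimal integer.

10795992533661727033

`seq` follows `width` (2 bytes), so it starts at byte offset 2 and occupies 8 bytes.
Bytes at offsets 2..9: 39 39 AD 7E 02 12 D3 95.
In little-endian order the low byte comes first in memory.
Reassemble most-significant byte first: 95 D3 12 02 7E AD 39 39 → 0x95D312027EAD3939.
0x95D312027EAD3939 = 10795992533661727033.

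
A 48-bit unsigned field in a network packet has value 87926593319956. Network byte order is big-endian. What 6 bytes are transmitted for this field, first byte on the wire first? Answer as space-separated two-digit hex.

4F F8 01 5C 74 14

87926593319956 in hexadecimal, padded to 48 bits, is 0x4FF8015C7414.
Split into bytes (most-significant first): 4F F8 01 5C 74 14.
Big-endian stores the most-significant byte at the lowest address.
So the memory order matches the most-significant-first order: 4F F8 01 5C 74 14.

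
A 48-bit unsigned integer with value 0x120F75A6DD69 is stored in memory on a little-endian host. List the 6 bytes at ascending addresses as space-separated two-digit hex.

Split into bytes (most-significant first): 12 0F 75 A6 DD 69.
Little-endian: lowest address holds the least-significant byte.
So at ascending addresses the bytes are 69 DD A6 75 0F 12.

69 DD A6 75 0F 12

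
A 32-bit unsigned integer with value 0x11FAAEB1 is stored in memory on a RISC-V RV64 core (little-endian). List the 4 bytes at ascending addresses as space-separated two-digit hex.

B1 AE FA 11

Split into bytes (most-significant first): 11 FA AE B1.
Little-endian stores the least-significant byte at the lowest address.
So at ascending addresses the bytes are B1 AE FA 11.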